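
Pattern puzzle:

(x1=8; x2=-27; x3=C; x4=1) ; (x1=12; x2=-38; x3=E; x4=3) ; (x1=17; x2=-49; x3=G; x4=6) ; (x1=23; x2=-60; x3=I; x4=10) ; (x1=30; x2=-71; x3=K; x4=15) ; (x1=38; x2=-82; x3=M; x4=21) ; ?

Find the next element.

(x1=47; x2=-93; x3=O; x4=28)

X1: 8, 12, 17, 23, 30, 38 → 47 (differences are 4, 5, 6, … (increasing by 1 each time)).
X2: −11 each step, so -27, -38, -49, -60, -71, -82 → -93.
For the x3, letters move forward 2 places in the alphabet: C, E, G, I, K, M → O.
X4: differences are 2, 3, 4, … (increasing by 1 each time), so 1, 3, 6, 10, 15, 21 → 28.
So the next element is (x1=47; x2=-93; x3=O; x4=28).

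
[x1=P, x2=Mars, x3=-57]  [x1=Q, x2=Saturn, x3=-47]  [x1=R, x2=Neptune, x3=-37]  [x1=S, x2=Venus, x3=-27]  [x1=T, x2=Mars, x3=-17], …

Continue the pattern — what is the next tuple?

[x1=U, x2=Saturn, x3=-7]

X1: P, Q, R, S, T → U (letters move forward 1 place in the alphabet).
For the x2, repeats Mars → Saturn → Neptune → Venus: Mars, Saturn, Neptune, Venus, Mars → Saturn.
X3: +10 each step, so -57, -47, -37, -27, -17 → -7.
Combining the parts gives [x1=U, x2=Saturn, x3=-7].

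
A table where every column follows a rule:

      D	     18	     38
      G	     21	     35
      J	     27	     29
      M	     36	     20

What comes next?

P  48  8

Letter — letters move forward 3 places in the alphabet: D, G, J, M → P.
Second component: differences are 3, 6, 9, … (increasing by 3 each time), so 18, 21, 27, 36 → 48.
For the third component, together with the second component always sums to 56: 38, 35, 29, 20 → 8.
So the next line is P  48  8.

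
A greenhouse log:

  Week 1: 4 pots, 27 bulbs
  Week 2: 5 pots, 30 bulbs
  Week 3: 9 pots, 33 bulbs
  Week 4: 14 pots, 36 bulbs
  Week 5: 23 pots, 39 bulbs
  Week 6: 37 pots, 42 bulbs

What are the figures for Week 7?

Pots: 4, 5, 9, 14, 23, 37 → 60 (each term is the sum of the two before it).
Bulbs — +3 each step: 27, 30, 33, 36, 39, 42 → 45.
So the next line is 60 pots, 45 bulbs.

60 pots, 45 bulbs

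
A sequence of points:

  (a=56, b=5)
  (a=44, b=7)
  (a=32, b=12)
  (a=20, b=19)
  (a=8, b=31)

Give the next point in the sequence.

(a=-4, b=50)

For the a, −12 each step: 56, 44, 32, 20, 8 → -4.
B: each term is the sum of the two before it, so 5, 7, 12, 19, 31 → 50.
So the next point is (a=-4, b=50).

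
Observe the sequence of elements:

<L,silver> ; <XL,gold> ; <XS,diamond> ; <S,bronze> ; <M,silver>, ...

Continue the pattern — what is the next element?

Size: runs through clothing sizes XS→XL, so L, XL, XS, S, M → L.
Rank: repeats silver → gold → diamond → bronze; silver, gold, diamond, bronze, silver → gold.
So the next element is <L,gold>.

<L,gold>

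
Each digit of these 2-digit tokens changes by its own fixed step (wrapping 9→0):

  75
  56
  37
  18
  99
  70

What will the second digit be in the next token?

1

Second digit: +1 each step, mod 10, so 5, 6, 7, 8, 9, 0 → 1.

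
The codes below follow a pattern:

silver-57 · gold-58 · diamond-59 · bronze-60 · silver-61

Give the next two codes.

Rank: repeats silver → gold → diamond → bronze; silver, gold, diamond, bronze, silver → gold → diamond.
Second component goes 57, 58, 59, 60, 61 → 62 → 63 (+1 each step).
Putting the parts together: gold-62 and then diamond-63.

gold-62 then diamond-63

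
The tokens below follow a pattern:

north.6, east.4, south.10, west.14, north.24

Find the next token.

east.38

Direction: repeats north → east → south → west, so north, east, south, west, north → east.
Second component: each term is the sum of the two before it, so 6, 4, 10, 14, 24 → 38.
Combining the parts gives east.38.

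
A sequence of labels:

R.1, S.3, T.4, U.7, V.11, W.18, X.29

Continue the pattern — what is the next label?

Letter: letters move forward 1 place in the alphabet; R, S, T, U, V, W, X → Y.
Second component: each term is the sum of the two before it; 1, 3, 4, 7, 11, 18, 29 → 47.
Putting it together: Y.47.

Y.47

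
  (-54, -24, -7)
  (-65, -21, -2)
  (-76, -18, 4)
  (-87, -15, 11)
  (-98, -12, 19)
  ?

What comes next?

(-109, -9, 28)

First coordinate: -54, -65, -76, -87, -98 → -109 (−11 each step).
For the second coordinate, +3 each step: -24, -21, -18, -15, -12 → -9.
Third coordinate goes -7, -2, 4, 11, 19 → 28 (differences are 5, 6, 7, … (increasing by 1 each time)).
Putting it together: (-109, -9, 28).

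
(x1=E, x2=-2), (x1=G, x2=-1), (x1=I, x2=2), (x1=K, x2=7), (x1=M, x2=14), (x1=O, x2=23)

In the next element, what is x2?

X1: letters move forward 2 places in the alphabet; E, G, I, K, M, O → Q.
X2 goes -2, -1, 2, 7, 14, 23 → 34 (differences are 1, 3, 5, … (increasing by 2 each time)).

34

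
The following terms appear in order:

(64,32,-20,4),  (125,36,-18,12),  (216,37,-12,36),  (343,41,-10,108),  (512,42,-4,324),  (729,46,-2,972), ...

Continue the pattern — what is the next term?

(1000,47,4,2916)

For the first entry, perfect cubes: 4³, 5³, 6³, …: 64, 125, 216, 343, 512, 729 → 1000.
For the second entry, alternating steps +4, +1, +4, +1, …: 32, 36, 37, 41, 42, 46 → 47.
Third entry — alternating steps +2, +6, +2, +6, …: -20, -18, -12, -10, -4, -2 → 4.
Fourth entry — ×3 each step: 4, 12, 36, 108, 324, 972 → 2916.
Combining the parts gives (1000,47,4,2916).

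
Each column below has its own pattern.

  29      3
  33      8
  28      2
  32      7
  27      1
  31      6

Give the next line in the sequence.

26  0

For the first component, alternating steps +4, −5, +4, −5, …: 29, 33, 28, 32, 27, 31 → 26.
Second component: alternating steps +5, −6, +5, −6, …; 3, 8, 2, 7, 1, 6 → 0.
Combining the parts gives 26  0.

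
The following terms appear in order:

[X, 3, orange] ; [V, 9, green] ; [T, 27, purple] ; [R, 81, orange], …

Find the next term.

[P, 243, green]

Letter goes X, V, T, R → P (letters move back 2 places in the alphabet).
Second component goes 3, 9, 27, 81 → 243 (×3 each step).
Colour goes orange, green, purple, orange → green (repeats orange → green → purple).
Putting it together: [P, 243, green].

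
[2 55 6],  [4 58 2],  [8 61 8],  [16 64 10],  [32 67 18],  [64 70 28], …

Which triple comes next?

[128 73 46]

First entry: ×2 each step; 2, 4, 8, 16, 32, 64 → 128.
Second entry goes 55, 58, 61, 64, 67, 70 → 73 (+3 each step).
Third entry — each term is the sum of the two before it: 6, 2, 8, 10, 18, 28 → 46.
So the next triple is [128 73 46].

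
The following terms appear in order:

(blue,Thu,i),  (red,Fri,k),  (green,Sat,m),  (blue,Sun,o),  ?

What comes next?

(red,Mon,q)

Colour: repeats blue → red → green, so blue, red, green, blue → red.
Day: runs through the weekdays Mon→Sun, so Thu, Fri, Sat, Sun → Mon.
Letter: letters move forward 2 places in the alphabet; i, k, m, o → q.
Combining the parts gives (red,Mon,q).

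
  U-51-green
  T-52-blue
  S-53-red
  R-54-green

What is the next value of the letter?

Q

Letter — letters move back 1 place in the alphabet: U, T, S, R → Q.
Second component: +1 each step; 51, 52, 53, 54 → 55.
Colour: repeats green → blue → red, so green, blue, red, green → blue.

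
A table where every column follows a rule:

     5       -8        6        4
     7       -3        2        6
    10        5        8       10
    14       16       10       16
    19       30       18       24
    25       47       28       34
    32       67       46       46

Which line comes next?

First component: differences are 2, 3, 4, … (increasing by 1 each time); 5, 7, 10, 14, 19, 25, 32 → 40.
Second component: differences are 5, 8, 11, … (increasing by 3 each time); -8, -3, 5, 16, 30, 47, 67 → 90.
Third component: each term is the sum of the two before it, so 6, 2, 8, 10, 18, 28, 46 → 74.
Fourth component: differences are 2, 4, 6, … (increasing by 2 each time); 4, 6, 10, 16, 24, 34, 46 → 60.
So the next line is 40  90  74  60.

40  90  74  60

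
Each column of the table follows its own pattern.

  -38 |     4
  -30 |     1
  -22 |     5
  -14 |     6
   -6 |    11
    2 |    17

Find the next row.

First component — +8 each step: -38, -30, -22, -14, -6, 2 → 10.
Second component: each term is the sum of the two before it, so 4, 1, 5, 6, 11, 17 → 28.
So the next row is 10  28.

10  28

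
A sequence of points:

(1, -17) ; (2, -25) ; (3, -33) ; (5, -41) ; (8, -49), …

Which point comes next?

First value: each term is the sum of the two before it; 1, 2, 3, 5, 8 → 13.
Second value: −8 each step; -17, -25, -33, -41, -49 → -57.
So the next point is (13, -57).

(13, -57)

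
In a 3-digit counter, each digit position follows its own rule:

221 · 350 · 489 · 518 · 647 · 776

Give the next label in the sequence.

805

For the first digit, +1 each step, mod 10: 2, 3, 4, 5, 6, 7 → 8.
Second digit goes 2, 5, 8, 1, 4, 7 → 0 (+3 each step, mod 10).
For the third digit, −1 each step, mod 10: 1, 0, 9, 8, 7, 6 → 5.
So the next label is 805.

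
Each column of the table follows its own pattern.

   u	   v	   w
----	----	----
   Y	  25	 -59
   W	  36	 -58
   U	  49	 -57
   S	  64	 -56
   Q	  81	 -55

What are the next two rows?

O  100  -54; M  121  -53

For the column u, letters move back 2 places in the alphabet: Y, W, U, S, Q → O → M.
Column v: perfect squares: 5², 6², 7², …, so 25, 36, 49, 64, 81 → 100 → 121.
Column w goes -59, -58, -57, -56, -55 → -54 → -53 (+1 each step).
So the next two rows are O  100  -54 and M  121  -53.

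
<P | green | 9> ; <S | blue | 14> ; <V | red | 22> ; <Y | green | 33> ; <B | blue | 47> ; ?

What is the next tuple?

<E | red | 64>

Letter — letters move forward 3 places in the alphabet, wrapping Z→A: P, S, V, Y, B → E.
Colour: repeats green → blue → red; green, blue, red, green, blue → red.
Third value: differences are 5, 8, 11, … (increasing by 3 each time), so 9, 14, 22, 33, 47 → 64.
So the next tuple is <E | red | 64>.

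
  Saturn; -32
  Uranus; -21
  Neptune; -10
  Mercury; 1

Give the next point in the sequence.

Planet: Saturn, Uranus, Neptune, Mercury → Venus (runs through the planets Mercury→Neptune).
Second value — +11 each step: -32, -21, -10, 1 → 12.
Combining the parts gives Venus; 12.

Venus; 12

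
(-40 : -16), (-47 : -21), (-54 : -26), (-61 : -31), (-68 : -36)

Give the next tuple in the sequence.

(-75 : -41)

First part goes -40, -47, -54, -61, -68 → -75 (−7 each step).
Second part goes -16, -21, -26, -31, -36 → -41 (−5 each step).
So the next tuple is (-75 : -41).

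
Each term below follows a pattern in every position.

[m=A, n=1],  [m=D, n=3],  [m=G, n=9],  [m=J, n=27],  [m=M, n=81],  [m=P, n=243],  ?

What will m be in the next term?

S

M: letters move forward 3 places in the alphabet; A, D, G, J, M, P → S.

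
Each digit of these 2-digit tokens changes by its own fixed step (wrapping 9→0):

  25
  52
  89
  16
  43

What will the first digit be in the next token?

7

First digit: +3 each step, mod 10, so 2, 5, 8, 1, 4 → 7.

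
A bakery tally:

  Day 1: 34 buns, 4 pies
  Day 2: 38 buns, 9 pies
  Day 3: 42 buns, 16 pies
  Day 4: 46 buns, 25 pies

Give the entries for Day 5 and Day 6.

50 buns, 36 pies; 54 buns, 49 pies

Buns goes 34, 38, 42, 46 → 50 → 54 (+4 each step).
Pies: perfect squares: 2², 3², 4², …; 4, 9, 16, 25 → 36 → 49.
Putting the parts together: 50 buns, 36 pies and then 54 buns, 49 pies.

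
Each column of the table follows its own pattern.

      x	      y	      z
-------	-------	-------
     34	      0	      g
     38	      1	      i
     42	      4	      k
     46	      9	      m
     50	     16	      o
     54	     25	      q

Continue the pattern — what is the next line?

Column x goes 34, 38, 42, 46, 50, 54 → 58 (+4 each step).
Column y: differences are 1, 3, 5, … (increasing by 2 each time); 0, 1, 4, 9, 16, 25 → 36.
For the column z, letters move forward 2 places in the alphabet: g, i, k, m, o, q → s.
Putting it together: 58  36  s.

58  36  s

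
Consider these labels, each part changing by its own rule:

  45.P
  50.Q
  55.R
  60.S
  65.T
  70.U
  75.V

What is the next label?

80.W

First component — +5 each step: 45, 50, 55, 60, 65, 70, 75 → 80.
Letter: P, Q, R, S, T, U, V → W (letters move forward 1 place in the alphabet).
Putting it together: 80.W.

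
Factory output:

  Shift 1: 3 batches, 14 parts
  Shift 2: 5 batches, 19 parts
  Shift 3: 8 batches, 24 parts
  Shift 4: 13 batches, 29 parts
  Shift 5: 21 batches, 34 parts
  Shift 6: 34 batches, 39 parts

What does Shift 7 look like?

Batches: each term is the sum of the two before it, so 3, 5, 8, 13, 21, 34 → 55.
Parts: +5 each step, so 14, 19, 24, 29, 34, 39 → 44.
Putting it together: 55 batches, 44 parts.

55 batches, 44 parts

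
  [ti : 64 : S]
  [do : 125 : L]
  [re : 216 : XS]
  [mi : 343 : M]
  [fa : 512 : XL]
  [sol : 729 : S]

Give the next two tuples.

[la : 1000 : L], [ti : 1331 : XS]

Note: runs through the solfège scale do→ti, so ti, do, re, mi, fa, sol → la → ti.
Second coordinate: perfect cubes: 4³, 5³, 6³, …, so 64, 125, 216, 343, 512, 729 → 1000 → 1331.
Size: S, L, XS, M, XL, S → L → XS (repeats S → L → XS → M → XL).
So the next two tuples are [la : 1000 : L] and [ti : 1331 : XS].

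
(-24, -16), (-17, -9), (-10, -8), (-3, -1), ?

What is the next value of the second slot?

Second slot — alternating steps +7, +1, +7, +1, …: -16, -9, -8, -1 → 0.

0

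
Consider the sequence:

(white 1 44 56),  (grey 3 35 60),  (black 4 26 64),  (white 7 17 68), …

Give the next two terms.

(grey 11 8 72), (black 18 -1 76)

Shade: repeats white → grey → black, so white, grey, black, white → grey → black.
Second entry — each term is the sum of the two before it: 1, 3, 4, 7 → 11 → 18.
Third entry: −9 each step, so 44, 35, 26, 17 → 8 → -1.
Fourth entry: +4 each step; 56, 60, 64, 68 → 72 → 76.
Putting the parts together: (grey 11 8 72) and then (black 18 -1 76).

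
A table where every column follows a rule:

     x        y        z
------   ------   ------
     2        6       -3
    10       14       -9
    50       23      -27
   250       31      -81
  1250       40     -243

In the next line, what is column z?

-729

Column x: 2, 10, 50, 250, 1250 → 6250 (×5 each step).
For the column y, alternating steps +8, +9, +8, +9, …: 6, 14, 23, 31, 40 → 48.
For the column z, ×3 each step: -3, -9, -27, -81, -243 → -729.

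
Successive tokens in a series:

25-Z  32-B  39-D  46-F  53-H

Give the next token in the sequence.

First component goes 25, 32, 39, 46, 53 → 60 (+7 each step).
Letter: letters move forward 2 places in the alphabet, wrapping Z→A; Z, B, D, F, H → J.
Putting it together: 60-J.

60-J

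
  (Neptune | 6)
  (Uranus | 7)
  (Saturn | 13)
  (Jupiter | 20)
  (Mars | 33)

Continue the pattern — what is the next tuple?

(Earth | 53)

Planet: runs backward through the planets Mercury→Neptune; Neptune, Uranus, Saturn, Jupiter, Mars → Earth.
Second entry: each term is the sum of the two before it, so 6, 7, 13, 20, 33 → 53.
Putting it together: (Earth | 53).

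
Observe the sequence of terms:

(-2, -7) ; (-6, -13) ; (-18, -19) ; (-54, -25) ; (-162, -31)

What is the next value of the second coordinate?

-37

First coordinate: ×3 each step, so -2, -6, -18, -54, -162 → -486.
Second coordinate — −6 each step: -7, -13, -19, -25, -31 → -37.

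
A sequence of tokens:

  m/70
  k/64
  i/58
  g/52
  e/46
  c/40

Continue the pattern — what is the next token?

Letter: m, k, i, g, e, c → a (letters move back 2 places in the alphabet).
For the second component, −6 each step: 70, 64, 58, 52, 46, 40 → 34.
Combining the parts gives a/34.

a/34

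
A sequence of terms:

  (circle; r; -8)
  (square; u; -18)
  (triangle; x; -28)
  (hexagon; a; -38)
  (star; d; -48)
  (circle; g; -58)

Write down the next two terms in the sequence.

(square; j; -68), (triangle; m; -78)

Shape: repeats circle → square → triangle → hexagon → star; circle, square, triangle, hexagon, star, circle → square → triangle.
For the letter, letters move forward 3 places in the alphabet, wrapping Z→A: r, u, x, a, d, g → j → m.
Third slot: −10 each step, so -8, -18, -28, -38, -48, -58 → -68 → -78.
Putting the parts together: (square; j; -68) and then (triangle; m; -78).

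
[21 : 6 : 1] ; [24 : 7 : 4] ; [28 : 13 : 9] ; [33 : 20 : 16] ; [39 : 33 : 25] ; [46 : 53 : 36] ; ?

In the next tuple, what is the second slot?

For the second slot, each term is the sum of the two before it: 6, 7, 13, 20, 33, 53 → 86.

86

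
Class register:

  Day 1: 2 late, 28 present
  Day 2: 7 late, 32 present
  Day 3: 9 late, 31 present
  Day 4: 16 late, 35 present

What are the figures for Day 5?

Late — each term is the sum of the two before it: 2, 7, 9, 16 → 25.
Present: alternating steps +4, −1, +4, −1, …, so 28, 32, 31, 35 → 34.
Putting it together: 25 late, 34 present.

25 late, 34 present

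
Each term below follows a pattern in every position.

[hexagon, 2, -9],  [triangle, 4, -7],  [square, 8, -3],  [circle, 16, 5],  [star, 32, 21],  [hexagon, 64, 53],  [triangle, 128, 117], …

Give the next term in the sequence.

For the shape, repeats hexagon → triangle → square → circle → star: hexagon, triangle, square, circle, star, hexagon, triangle → square.
For the second part, ×2 each step: 2, 4, 8, 16, 32, 64, 128 → 256.
Third part: always 11 less than the second part; -9, -7, -3, 5, 21, 53, 117 → 245.
So the next term is [square, 256, 245].

[square, 256, 245]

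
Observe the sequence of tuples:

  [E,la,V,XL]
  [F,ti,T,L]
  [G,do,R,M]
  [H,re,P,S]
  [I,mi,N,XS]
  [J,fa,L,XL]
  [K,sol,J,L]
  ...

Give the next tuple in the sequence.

First letter — letters move forward 1 place in the alphabet: E, F, G, H, I, J, K → L.
Note: runs through the solfège scale do→ti, so la, ti, do, re, mi, fa, sol → la.
For the second letter, letters move back 2 places in the alphabet: V, T, R, P, N, L, J → H.
Size — repeats XL → L → M → S → XS: XL, L, M, S, XS, XL, L → M.
Putting it together: [L,la,H,M].

[L,la,H,M]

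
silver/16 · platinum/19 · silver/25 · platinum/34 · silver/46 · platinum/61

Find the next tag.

Metal — alternates silver ↔ platinum: silver, platinum, silver, platinum, silver, platinum → silver.
Second component: 16, 19, 25, 34, 46, 61 → 79 (differences are 3, 6, 9, … (increasing by 3 each time)).
Combining the parts gives silver/79.

silver/79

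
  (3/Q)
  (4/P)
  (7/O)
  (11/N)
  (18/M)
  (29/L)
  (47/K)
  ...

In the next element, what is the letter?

J

First value goes 3, 4, 7, 11, 18, 29, 47 → 76 (each term is the sum of the two before it).
For the letter, letters move back 1 place in the alphabet: Q, P, O, N, M, L, K → J.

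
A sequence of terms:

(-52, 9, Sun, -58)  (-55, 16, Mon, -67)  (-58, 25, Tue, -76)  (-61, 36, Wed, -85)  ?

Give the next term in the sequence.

First slot — −3 each step: -52, -55, -58, -61 → -64.
Second slot goes 9, 16, 25, 36 → 49 (perfect squares: 3², 4², 5², …).
For the day, runs through the weekdays Mon→Sun: Sun, Mon, Tue, Wed → Thu.
Fourth slot goes -58, -67, -76, -85 → -94 (−9 each step).
Putting it together: (-64, 49, Thu, -94).

(-64, 49, Thu, -94)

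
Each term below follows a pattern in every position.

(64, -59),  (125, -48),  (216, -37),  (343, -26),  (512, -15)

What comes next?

First part: 64, 125, 216, 343, 512 → 729 (perfect cubes: 4³, 5³, 6³, …).
For the second part, +11 each step: -59, -48, -37, -26, -15 → -4.
Combining the parts gives (729, -4).

(729, -4)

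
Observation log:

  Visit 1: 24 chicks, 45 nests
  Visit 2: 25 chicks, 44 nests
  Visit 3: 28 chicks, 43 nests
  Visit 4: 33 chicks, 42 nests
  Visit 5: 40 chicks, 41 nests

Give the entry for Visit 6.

Chicks: 24, 25, 28, 33, 40 → 49 (differences are 1, 3, 5, … (increasing by 2 each time)).
Nests: 45, 44, 43, 42, 41 → 40 (−1 each step).
Putting it together: 49 chicks, 40 nests.

49 chicks, 40 nests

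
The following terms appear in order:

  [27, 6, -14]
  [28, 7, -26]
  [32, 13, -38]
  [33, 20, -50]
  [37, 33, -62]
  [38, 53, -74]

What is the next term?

First coordinate — alternating steps +1, +4, +1, +4, …: 27, 28, 32, 33, 37, 38 → 42.
Second coordinate goes 6, 7, 13, 20, 33, 53 → 86 (each term is the sum of the two before it).
Third coordinate: -14, -26, -38, -50, -62, -74 → -86 (−12 each step).
Combining the parts gives [42, 86, -86].

[42, 86, -86]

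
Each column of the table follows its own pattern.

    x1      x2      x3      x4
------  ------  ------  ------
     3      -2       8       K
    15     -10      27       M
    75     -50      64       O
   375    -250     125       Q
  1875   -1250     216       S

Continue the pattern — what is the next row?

9375  -6250  343  U

Column x1 goes 3, 15, 75, 375, 1875 → 9375 (×5 each step).
For the column x2, ×5 each step: -2, -10, -50, -250, -1250 → -6250.
For the column x3, perfect cubes: 2³, 3³, 4³, …: 8, 27, 64, 125, 216 → 343.
Column x4: letters move forward 2 places in the alphabet; K, M, O, Q, S → U.
Putting it together: 9375  -6250  343  U.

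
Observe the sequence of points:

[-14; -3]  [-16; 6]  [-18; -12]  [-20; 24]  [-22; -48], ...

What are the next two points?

[-24; 96], [-26; -192]

First entry: -14, -16, -18, -20, -22 → -24 → -26 (−2 each step).
Second entry: ×(-2) each step; -3, 6, -12, 24, -48 → 96 → -192.
So the next two points are [-24; 96] and [-26; -192].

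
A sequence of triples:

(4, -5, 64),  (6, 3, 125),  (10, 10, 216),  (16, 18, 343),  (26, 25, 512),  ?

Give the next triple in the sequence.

First component: each term is the sum of the two before it; 4, 6, 10, 16, 26 → 42.
Second component: -5, 3, 10, 18, 25 → 33 (alternating steps +8, +7, +8, +7, …).
Third component: 64, 125, 216, 343, 512 → 729 (perfect cubes: 4³, 5³, 6³, …).
Putting it together: (42, 33, 729).

(42, 33, 729)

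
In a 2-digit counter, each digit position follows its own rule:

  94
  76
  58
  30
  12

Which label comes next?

94

First digit — −2 each step, mod 10: 9, 7, 5, 3, 1 → 9.
Second digit goes 4, 6, 8, 0, 2 → 4 (+2 each step, mod 10).
Combining the parts gives 94.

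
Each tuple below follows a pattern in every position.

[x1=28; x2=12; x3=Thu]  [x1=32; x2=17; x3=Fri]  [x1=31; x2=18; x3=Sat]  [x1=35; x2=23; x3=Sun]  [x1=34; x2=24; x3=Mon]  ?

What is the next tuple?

For the x1, alternating steps +4, −1, +4, −1, …: 28, 32, 31, 35, 34 → 38.
For the x2, alternating steps +5, +1, +5, +1, …: 12, 17, 18, 23, 24 → 29.
For the x3, runs through the weekdays Mon→Sun: Thu, Fri, Sat, Sun, Mon → Tue.
Combining the parts gives [x1=38; x2=29; x3=Tue].

[x1=38; x2=29; x3=Tue]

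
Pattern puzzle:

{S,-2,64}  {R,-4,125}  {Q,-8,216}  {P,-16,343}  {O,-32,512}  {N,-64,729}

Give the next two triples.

Letter: letters move back 1 place in the alphabet; S, R, Q, P, O, N → M → L.
Second component: ×2 each step; -2, -4, -8, -16, -32, -64 → -128 → -256.
Third component: perfect cubes: 4³, 5³, 6³, …, so 64, 125, 216, 343, 512, 729 → 1000 → 1331.
Putting the parts together: {M,-128,1000} and then {L,-256,1331}.

{M,-128,1000}, {L,-256,1331}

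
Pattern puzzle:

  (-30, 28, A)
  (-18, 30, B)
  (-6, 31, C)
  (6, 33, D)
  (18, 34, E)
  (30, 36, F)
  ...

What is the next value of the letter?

Letter goes A, B, C, D, E, F → G (letters move forward 1 place in the alphabet).

G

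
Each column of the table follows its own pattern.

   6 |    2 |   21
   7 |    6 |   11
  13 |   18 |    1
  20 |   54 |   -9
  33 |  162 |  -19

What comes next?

53  486  -29

First component: each term is the sum of the two before it, so 6, 7, 13, 20, 33 → 53.
Second component: 2, 6, 18, 54, 162 → 486 (×3 each step).
Third component — −10 each step: 21, 11, 1, -9, -19 → -29.
Putting it together: 53  486  -29.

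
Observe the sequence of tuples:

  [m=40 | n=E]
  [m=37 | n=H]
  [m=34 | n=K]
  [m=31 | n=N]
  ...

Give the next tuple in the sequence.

M: −3 each step, so 40, 37, 34, 31 → 28.
N: letters move forward 3 places in the alphabet; E, H, K, N → Q.
Putting it together: [m=28 | n=Q].

[m=28 | n=Q]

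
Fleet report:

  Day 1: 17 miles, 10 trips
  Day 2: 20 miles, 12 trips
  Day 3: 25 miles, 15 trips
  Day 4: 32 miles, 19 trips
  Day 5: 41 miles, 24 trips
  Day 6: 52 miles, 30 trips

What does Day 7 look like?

Miles: differences are 3, 5, 7, … (increasing by 2 each time), so 17, 20, 25, 32, 41, 52 → 65.
For the trips, differences are 2, 3, 4, … (increasing by 1 each time): 10, 12, 15, 19, 24, 30 → 37.
Combining the parts gives 65 miles, 37 trips.

65 miles, 37 trips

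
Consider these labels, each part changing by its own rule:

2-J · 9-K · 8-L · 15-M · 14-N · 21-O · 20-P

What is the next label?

27-Q

First component goes 2, 9, 8, 15, 14, 21, 20 → 27 (alternating steps +7, −1, +7, −1, …).
For the letter, letters move forward 1 place in the alphabet: J, K, L, M, N, O, P → Q.
So the next label is 27-Q.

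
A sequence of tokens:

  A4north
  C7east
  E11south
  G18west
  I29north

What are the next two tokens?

Letter — letters move forward 2 places in the alphabet: A, C, E, G, I → K → M.
Second component: 4, 7, 11, 18, 29 → 47 → 76 (each term is the sum of the two before it).
Direction — repeats north → east → south → west: north, east, south, west, north → east → south.
Putting the parts together: K47east and then M76south.

K47east then M76south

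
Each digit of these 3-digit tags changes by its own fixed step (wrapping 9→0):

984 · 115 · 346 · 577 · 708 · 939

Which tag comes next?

For the first digit, +2 each step, mod 10: 9, 1, 3, 5, 7, 9 → 1.
Second digit: +3 each step, mod 10; 8, 1, 4, 7, 0, 3 → 6.
Third digit: +1 each step, mod 10, so 4, 5, 6, 7, 8, 9 → 0.
Putting it together: 160.

160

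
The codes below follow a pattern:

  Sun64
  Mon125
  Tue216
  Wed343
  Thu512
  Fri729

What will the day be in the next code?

Day: runs through the weekdays Mon→Sun; Sun, Mon, Tue, Wed, Thu, Fri → Sat.

Sat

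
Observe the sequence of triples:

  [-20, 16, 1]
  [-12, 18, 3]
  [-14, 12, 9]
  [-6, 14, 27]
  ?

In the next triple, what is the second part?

Second part: alternating steps +2, −6, +2, −6, …, so 16, 18, 12, 14 → 8.

8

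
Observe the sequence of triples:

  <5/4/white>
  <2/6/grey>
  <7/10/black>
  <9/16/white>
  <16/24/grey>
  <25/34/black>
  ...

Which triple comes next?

First slot goes 5, 2, 7, 9, 16, 25 → 41 (each term is the sum of the two before it).
Second slot: differences are 2, 4, 6, … (increasing by 2 each time); 4, 6, 10, 16, 24, 34 → 46.
Shade goes white, grey, black, white, grey, black → white (repeats white → grey → black).
Combining the parts gives <41/46/white>.

<41/46/white>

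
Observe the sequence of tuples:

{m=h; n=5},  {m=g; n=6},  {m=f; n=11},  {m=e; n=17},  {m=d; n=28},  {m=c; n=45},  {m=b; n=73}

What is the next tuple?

{m=a; n=118}

M — letters move back 1 place in the alphabet: h, g, f, e, d, c, b → a.
N — each term is the sum of the two before it: 5, 6, 11, 17, 28, 45, 73 → 118.
So the next tuple is {m=a; n=118}.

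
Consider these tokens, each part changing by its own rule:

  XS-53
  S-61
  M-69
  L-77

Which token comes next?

XL-85

Size: runs through clothing sizes XS→XL; XS, S, M, L → XL.
Second component: 53, 61, 69, 77 → 85 (+8 each step).
Combining the parts gives XL-85.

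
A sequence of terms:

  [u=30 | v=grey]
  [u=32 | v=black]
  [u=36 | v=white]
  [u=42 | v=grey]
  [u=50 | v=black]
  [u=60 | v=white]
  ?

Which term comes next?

[u=72 | v=grey]

U: differences are 2, 4, 6, … (increasing by 2 each time); 30, 32, 36, 42, 50, 60 → 72.
V: grey, black, white, grey, black, white → grey (repeats grey → black → white).
Putting it together: [u=72 | v=grey].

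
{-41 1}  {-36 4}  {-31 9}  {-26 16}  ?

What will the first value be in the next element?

First value goes -41, -36, -31, -26 → -21 (+5 each step).

-21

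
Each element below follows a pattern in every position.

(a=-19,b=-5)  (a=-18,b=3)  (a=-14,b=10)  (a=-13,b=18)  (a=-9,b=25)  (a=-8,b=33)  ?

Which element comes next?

A: alternating steps +1, +4, +1, +4, …, so -19, -18, -14, -13, -9, -8 → -4.
B goes -5, 3, 10, 18, 25, 33 → 40 (alternating steps +8, +7, +8, +7, …).
So the next element is (a=-4,b=40).

(a=-4,b=40)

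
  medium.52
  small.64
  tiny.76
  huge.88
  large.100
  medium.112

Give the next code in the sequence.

small.124

Size: medium, small, tiny, huge, large, medium → small (repeats medium → small → tiny → huge → large).
Second component goes 52, 64, 76, 88, 100, 112 → 124 (+12 each step).
Combining the parts gives small.124.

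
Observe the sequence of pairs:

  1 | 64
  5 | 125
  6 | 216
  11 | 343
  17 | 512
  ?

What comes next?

28 | 729

First value — each term is the sum of the two before it: 1, 5, 6, 11, 17 → 28.
Second value — perfect cubes: 4³, 5³, 6³, …: 64, 125, 216, 343, 512 → 729.
So the next pair is 28 | 729.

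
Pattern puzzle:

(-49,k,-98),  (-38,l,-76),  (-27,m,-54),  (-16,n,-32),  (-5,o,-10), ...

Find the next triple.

(6,p,12)

First part: +11 each step, so -49, -38, -27, -16, -5 → 6.
Letter: letters move forward 1 place in the alphabet, so k, l, m, n, o → p.
Third part: always 2 × the first part, so -98, -76, -54, -32, -10 → 12.
Putting it together: (6,p,12).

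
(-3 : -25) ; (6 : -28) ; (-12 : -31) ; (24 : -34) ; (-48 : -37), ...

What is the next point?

For the first part, ×(-2) each step: -3, 6, -12, 24, -48 → 96.
Second part goes -25, -28, -31, -34, -37 → -40 (−3 each step).
Combining the parts gives (96 : -40).

(96 : -40)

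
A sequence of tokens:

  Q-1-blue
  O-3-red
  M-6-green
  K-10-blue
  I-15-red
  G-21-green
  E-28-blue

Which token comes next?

Letter goes Q, O, M, K, I, G, E → C (letters move back 2 places in the alphabet).
For the second component, differences are 2, 3, 4, … (increasing by 1 each time): 1, 3, 6, 10, 15, 21, 28 → 36.
Colour: blue, red, green, blue, red, green, blue → red (repeats blue → red → green).
Combining the parts gives C-36-red.

C-36-red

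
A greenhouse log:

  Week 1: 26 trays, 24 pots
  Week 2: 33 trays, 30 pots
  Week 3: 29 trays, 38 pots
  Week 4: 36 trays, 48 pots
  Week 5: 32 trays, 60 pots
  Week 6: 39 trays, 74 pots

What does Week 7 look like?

Trays: alternating steps +7, −4, +7, −4, …; 26, 33, 29, 36, 32, 39 → 35.
Pots: 24, 30, 38, 48, 60, 74 → 90 (differences are 6, 8, 10, … (increasing by 2 each time)).
So the next row is 35 trays, 90 pots.

35 trays, 90 pots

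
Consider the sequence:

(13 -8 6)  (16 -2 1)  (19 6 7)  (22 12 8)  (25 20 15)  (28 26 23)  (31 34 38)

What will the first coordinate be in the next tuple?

34

First coordinate — +3 each step: 13, 16, 19, 22, 25, 28, 31 → 34.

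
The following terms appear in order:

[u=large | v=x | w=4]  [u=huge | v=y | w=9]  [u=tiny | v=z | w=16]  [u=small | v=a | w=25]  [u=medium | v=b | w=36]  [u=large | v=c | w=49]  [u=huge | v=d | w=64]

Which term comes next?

U goes large, huge, tiny, small, medium, large, huge → tiny (repeats large → huge → tiny → small → medium).
V: x, y, z, a, b, c, d → e (letters move forward 1 place in the alphabet, wrapping Z→A).
W goes 4, 9, 16, 25, 36, 49, 64 → 81 (perfect squares: 2², 3², 4², …).
Combining the parts gives [u=tiny | v=e | w=81].

[u=tiny | v=e | w=81]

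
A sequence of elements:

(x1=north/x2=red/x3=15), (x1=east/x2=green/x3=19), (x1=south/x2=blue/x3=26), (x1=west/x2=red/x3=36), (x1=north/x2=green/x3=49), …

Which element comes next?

X1 — repeats north → east → south → west: north, east, south, west, north → east.
X2 — repeats red → green → blue: red, green, blue, red, green → blue.
For the x3, differences are 4, 7, 10, … (increasing by 3 each time): 15, 19, 26, 36, 49 → 65.
Putting it together: (x1=east/x2=blue/x3=65).

(x1=east/x2=blue/x3=65)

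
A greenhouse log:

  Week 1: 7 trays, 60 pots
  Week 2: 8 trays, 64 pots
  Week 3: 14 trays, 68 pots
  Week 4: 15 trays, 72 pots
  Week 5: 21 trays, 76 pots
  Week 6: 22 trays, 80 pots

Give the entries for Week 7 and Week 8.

For the trays, alternating steps +1, +6, +1, +6, …: 7, 8, 14, 15, 21, 22 → 28 → 29.
Pots: +4 each step; 60, 64, 68, 72, 76, 80 → 84 → 88.
So the next two records are 28 trays, 84 pots and 29 trays, 88 pots.

28 trays, 84 pots; 29 trays, 88 pots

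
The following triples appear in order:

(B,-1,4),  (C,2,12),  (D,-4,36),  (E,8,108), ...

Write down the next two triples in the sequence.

Letter goes B, C, D, E → F → G (letters move forward 1 place in the alphabet).
Second slot — ×(-2) each step: -1, 2, -4, 8 → -16 → 32.
Third slot goes 4, 12, 36, 108 → 324 → 972 (×3 each step).
Putting the parts together: (F,-16,324) and then (G,32,972).

(F,-16,324), (G,32,972)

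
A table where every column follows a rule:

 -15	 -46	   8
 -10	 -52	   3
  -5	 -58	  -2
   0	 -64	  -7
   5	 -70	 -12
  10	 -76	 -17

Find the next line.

First component goes -15, -10, -5, 0, 5, 10 → 15 (+5 each step).
Second component goes -46, -52, -58, -64, -70, -76 → -82 (−6 each step).
Third component: together with the first component always sums to -7, so 8, 3, -2, -7, -12, -17 → -22.
Putting it together: 15  -82  -22.

15  -82  -22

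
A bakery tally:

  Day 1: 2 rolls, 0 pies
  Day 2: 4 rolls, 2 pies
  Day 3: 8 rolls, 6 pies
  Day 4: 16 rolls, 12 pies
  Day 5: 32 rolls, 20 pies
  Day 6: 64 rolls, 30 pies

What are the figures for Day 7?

Rolls goes 2, 4, 8, 16, 32, 64 → 128 (×2 each step).
Pies: 0, 2, 6, 12, 20, 30 → 42 (differences are 2, 4, 6, … (increasing by 2 each time)).
So the next line is 128 rolls, 42 pies.

128 rolls, 42 pies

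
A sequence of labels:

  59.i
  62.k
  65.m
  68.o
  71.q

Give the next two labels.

74.s, 77.u

First component: +3 each step, so 59, 62, 65, 68, 71 → 74 → 77.
Letter goes i, k, m, o, q → s → u (letters move forward 2 places in the alphabet).
Putting the parts together: 74.s and then 77.u.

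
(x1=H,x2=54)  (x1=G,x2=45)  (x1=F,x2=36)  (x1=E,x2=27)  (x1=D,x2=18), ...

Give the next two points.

X1: H, G, F, E, D → C → B (letters move back 1 place in the alphabet).
X2 — −9 each step: 54, 45, 36, 27, 18 → 9 → 0.
So the next two points are (x1=C,x2=9) and (x1=B,x2=0).

(x1=C,x2=9), (x1=B,x2=0)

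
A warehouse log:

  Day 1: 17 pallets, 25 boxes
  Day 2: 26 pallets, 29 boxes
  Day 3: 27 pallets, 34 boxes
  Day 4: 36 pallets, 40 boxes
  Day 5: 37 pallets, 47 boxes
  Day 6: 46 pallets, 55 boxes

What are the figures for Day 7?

For the pallets, alternating steps +9, +1, +9, +1, …: 17, 26, 27, 36, 37, 46 → 47.
Boxes: differences are 4, 5, 6, … (increasing by 1 each time), so 25, 29, 34, 40, 47, 55 → 64.
Combining the parts gives 47 pallets, 64 boxes.

47 pallets, 64 boxes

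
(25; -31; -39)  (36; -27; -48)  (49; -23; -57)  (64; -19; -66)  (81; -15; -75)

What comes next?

(100; -11; -84)

First value: perfect squares: 5², 6², 7², …, so 25, 36, 49, 64, 81 → 100.
For the second value, +4 each step: -31, -27, -23, -19, -15 → -11.
Third value: -39, -48, -57, -66, -75 → -84 (−9 each step).
So the next term is (100; -11; -84).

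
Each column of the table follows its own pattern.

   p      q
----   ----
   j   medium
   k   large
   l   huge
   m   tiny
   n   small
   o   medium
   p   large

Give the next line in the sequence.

q  huge

Column p: letters move forward 1 place in the alphabet, so j, k, l, m, n, o, p → q.
Column q: medium, large, huge, tiny, small, medium, large → huge (repeats medium → large → huge → tiny → small).
Putting it together: q  huge.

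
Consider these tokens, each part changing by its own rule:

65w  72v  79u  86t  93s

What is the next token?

100r

First component: +7 each step; 65, 72, 79, 86, 93 → 100.
For the letter, letters move back 1 place in the alphabet: w, v, u, t, s → r.
So the next token is 100r.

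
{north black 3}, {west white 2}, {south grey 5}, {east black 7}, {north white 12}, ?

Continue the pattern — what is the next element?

Direction: north, west, south, east, north → west (repeats north → west → south → east).
Shade: repeats black → white → grey, so black, white, grey, black, white → grey.
For the third part, each term is the sum of the two before it: 3, 2, 5, 7, 12 → 19.
Putting it together: {west grey 19}.

{west grey 19}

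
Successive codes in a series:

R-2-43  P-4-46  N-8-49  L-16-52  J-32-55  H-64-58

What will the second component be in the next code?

128

Second component: ×2 each step, so 2, 4, 8, 16, 32, 64 → 128.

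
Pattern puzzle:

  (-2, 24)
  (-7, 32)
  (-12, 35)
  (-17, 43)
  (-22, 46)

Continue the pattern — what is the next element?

First value — −5 each step: -2, -7, -12, -17, -22 → -27.
For the second value, alternating steps +8, +3, +8, +3, …: 24, 32, 35, 43, 46 → 54.
Combining the parts gives (-27, 54).

(-27, 54)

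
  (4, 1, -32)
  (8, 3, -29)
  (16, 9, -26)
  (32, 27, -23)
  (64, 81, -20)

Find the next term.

First entry: ×2 each step; 4, 8, 16, 32, 64 → 128.
Second entry — ×3 each step: 1, 3, 9, 27, 81 → 243.
Third entry goes -32, -29, -26, -23, -20 → -17 (+3 each step).
Putting it together: (128, 243, -17).

(128, 243, -17)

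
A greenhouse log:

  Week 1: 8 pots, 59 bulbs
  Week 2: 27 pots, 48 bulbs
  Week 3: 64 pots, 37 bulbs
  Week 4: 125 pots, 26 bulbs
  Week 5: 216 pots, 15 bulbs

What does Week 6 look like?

Pots goes 8, 27, 64, 125, 216 → 343 (perfect cubes: 2³, 3³, 4³, …).
Bulbs: 59, 48, 37, 26, 15 → 4 (−11 each step).
Putting it together: 343 pots, 4 bulbs.

343 pots, 4 bulbs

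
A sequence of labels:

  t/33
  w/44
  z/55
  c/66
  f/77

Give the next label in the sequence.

Letter — letters move forward 3 places in the alphabet, wrapping Z→A: t, w, z, c, f → i.
Second component: +11 each step, so 33, 44, 55, 66, 77 → 88.
Combining the parts gives i/88.

i/88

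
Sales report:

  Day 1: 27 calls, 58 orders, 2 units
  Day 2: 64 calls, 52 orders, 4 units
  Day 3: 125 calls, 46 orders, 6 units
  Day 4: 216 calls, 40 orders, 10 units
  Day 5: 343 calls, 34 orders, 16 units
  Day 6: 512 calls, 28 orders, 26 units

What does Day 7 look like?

Calls: perfect cubes: 3³, 4³, 5³, …, so 27, 64, 125, 216, 343, 512 → 729.
Orders: −6 each step; 58, 52, 46, 40, 34, 28 → 22.
Units — each term is the sum of the two before it: 2, 4, 6, 10, 16, 26 → 42.
Putting it together: 729 calls, 22 orders, 42 units.

729 calls, 22 orders, 42 units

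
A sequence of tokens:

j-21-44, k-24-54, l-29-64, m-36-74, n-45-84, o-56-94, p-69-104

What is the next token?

q-84-114

For the letter, letters move forward 1 place in the alphabet: j, k, l, m, n, o, p → q.
Second component — differences are 3, 5, 7, … (increasing by 2 each time): 21, 24, 29, 36, 45, 56, 69 → 84.
Third component — +10 each step: 44, 54, 64, 74, 84, 94, 104 → 114.
So the next token is q-84-114.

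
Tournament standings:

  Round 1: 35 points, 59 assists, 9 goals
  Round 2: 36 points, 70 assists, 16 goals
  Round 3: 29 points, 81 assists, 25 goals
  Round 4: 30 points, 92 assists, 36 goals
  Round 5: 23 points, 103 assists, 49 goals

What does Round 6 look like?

For the points, alternating steps +1, −7, +1, −7, …: 35, 36, 29, 30, 23 → 24.
Assists: +11 each step, so 59, 70, 81, 92, 103 → 114.
Goals: perfect squares: 3², 4², 5², …; 9, 16, 25, 36, 49 → 64.
Combining the parts gives 24 points, 114 assists, 64 goals.

24 points, 114 assists, 64 goals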